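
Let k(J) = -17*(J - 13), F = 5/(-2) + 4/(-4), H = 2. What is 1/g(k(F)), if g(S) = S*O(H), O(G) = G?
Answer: 1/561 ≈ 0.0017825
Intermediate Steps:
F = -7/2 (F = 5*(-½) + 4*(-¼) = -5/2 - 1 = -7/2 ≈ -3.5000)
k(J) = 221 - 17*J (k(J) = -17*(-13 + J) = 221 - 17*J)
g(S) = 2*S (g(S) = S*2 = 2*S)
1/g(k(F)) = 1/(2*(221 - 17*(-7/2))) = 1/(2*(221 + 119/2)) = 1/(2*(561/2)) = 1/561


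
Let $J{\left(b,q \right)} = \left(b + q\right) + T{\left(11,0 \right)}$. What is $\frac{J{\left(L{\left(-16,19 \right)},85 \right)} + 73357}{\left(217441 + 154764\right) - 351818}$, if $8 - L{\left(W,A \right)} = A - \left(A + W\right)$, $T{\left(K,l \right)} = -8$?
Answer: $\frac{73426}{20387} \approx 3.6016$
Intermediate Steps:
$L{\left(W,A \right)} = 8 + W$ ($L{\left(W,A \right)} = 8 - \left(A - \left(A + W\right)\right) = 8 - - W = 8 + W$)
$J{\left(b,q \right)} = -8 + b + q$ ($J{\left(b,q \right)} = \left(b + q\right) - 8 = -8 + b + q$)
$\frac{J{\left(L{\left(-16,19 \right)},85 \right)} + 73357}{\left(217441 + 154764\right) - 351818} = \frac{\left(-8 + \left(8 - 16\right) + 85\right) + 73357}{\left(217441 + 154764\right) - 351818} = \frac{\left(-8 - 8 + 85\right) + 73357}{372205 - 351818} = \frac{69 + 73357}{20387} = 73426 \cdot \frac{1}{20387} = \frac{73426}{20387}$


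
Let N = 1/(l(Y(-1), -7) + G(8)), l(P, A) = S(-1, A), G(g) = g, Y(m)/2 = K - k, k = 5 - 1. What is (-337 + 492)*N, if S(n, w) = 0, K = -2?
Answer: 155/8 ≈ 19.375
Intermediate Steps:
k = 4
Y(m) = -12 (Y(m) = 2*(-2 - 1*4) = 2*(-2 - 4) = 2*(-6) = -12)
l(P, A) = 0
N = ⅛ (N = 1/(0 + 8) = 1/8 = ⅛ ≈ 0.12500)
(-337 + 492)*N = (-337 + 492)*(⅛) = 155*(⅛) = 155/8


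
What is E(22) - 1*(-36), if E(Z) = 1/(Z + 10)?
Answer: 1153/32 ≈ 36.031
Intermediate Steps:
E(Z) = 1/(10 + Z)
E(22) - 1*(-36) = 1/(10 + 22) - 1*(-36) = 1/32 + 36 = 1153/32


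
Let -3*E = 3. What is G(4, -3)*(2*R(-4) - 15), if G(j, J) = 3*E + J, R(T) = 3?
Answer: 54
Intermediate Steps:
E = -1 (E = -⅓*3 = -1)
G(j, J) = -3 + J (G(j, J) = 3*(-1) + J = -3 + J)
G(4, -3)*(2*R(-4) - 15) = (-3 - 3)*(2*3 - 15) = -6*(6 - 15) = -6*(-9) = 54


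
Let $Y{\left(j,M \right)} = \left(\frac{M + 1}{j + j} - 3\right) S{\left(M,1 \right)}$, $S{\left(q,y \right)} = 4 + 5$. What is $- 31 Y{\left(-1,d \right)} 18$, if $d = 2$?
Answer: $22599$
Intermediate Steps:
$S{\left(q,y \right)} = 9$
$Y{\left(j,M \right)} = -27 + \frac{9 \left(1 + M\right)}{2 j}$ ($Y{\left(j,M \right)} = \left(\frac{M + 1}{j + j} - 3\right) 9 = \left(\frac{1 + M}{2 j} - 3\right) 9 = \left(-3 + \frac{1 + M}{2 j}\right) 9 = -27 + \frac{9 \left(1 + M\right)}{2 j}$)
$- 31 Y{\left(-1,d \right)} 18 = - 31 \frac{9 \left(1 + 2 - -6\right)}{2 \left(-1\right)} 18 = - 31 \cdot \frac{9}{2} \left(-1\right) \left(1 + 2 + 6\right) 18 = - 31 \cdot \frac{9}{2} \left(-1\right) 9 \cdot 18 = \left(-31\right) \left(- \frac{81}{2}\right) 18 = \frac{2511}{2} \cdot 18 = 22599$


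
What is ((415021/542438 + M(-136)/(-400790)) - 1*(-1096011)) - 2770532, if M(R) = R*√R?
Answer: -908323407177/542438 + 136*I*√34/200395 ≈ -1.6745e+6 + 0.0039572*I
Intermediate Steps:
M(R) = R^(3/2)
((415021/542438 + M(-136)/(-400790)) - 1*(-1096011)) - 2770532 = ((415021/542438 + (-136)^(3/2)/(-400790)) - 1*(-1096011)) - 2770532 = ((415021*(1/542438) - 272*I*√34*(-1/400790)) + 1096011) - 2770532 = ((415021/542438 + 136*I*√34/200395) + 1096011) - 2770532 = (594518429839/542438 + 136*I*√34/200395) - 2770532 = -908323407177/542438 + 136*I*√34/200395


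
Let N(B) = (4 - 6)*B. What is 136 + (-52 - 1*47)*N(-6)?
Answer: -1052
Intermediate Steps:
N(B) = -2*B
136 + (-52 - 1*47)*N(-6) = 136 + (-52 - 1*47)*(-2*(-6)) = 136 + (-52 - 47)*12 = 136 - 99*12 = 136 - 1188 = -1052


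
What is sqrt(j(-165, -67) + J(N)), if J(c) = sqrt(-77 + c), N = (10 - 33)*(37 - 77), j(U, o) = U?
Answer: sqrt(-165 + sqrt(843)) ≈ 11.66*I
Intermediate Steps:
N = 920 (N = -23*(-40) = 920)
sqrt(j(-165, -67) + J(N)) = sqrt(-165 + sqrt(-77 + 920)) = sqrt(-165 + sqrt(843))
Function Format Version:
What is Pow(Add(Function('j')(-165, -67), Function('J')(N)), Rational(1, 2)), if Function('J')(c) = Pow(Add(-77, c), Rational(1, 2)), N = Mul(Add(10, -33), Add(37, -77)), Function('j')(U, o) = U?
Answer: Pow(Add(-165, Pow(843, Rational(1, 2))), Rational(1, 2)) ≈ Mul(11.660, I)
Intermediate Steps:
N = 920 (N = Mul(-23, -40) = 920)
Pow(Add(Function('j')(-165, -67), Function('J')(N)), Rational(1, 2)) = Pow(Add(-165, Pow(Add(-77, 920), Rational(1, 2))), Rational(1, 2)) = Pow(Add(-165, Pow(843, Rational(1, 2))), Rational(1, 2))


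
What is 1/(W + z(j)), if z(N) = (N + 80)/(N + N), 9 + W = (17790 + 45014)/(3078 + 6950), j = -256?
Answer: -80224/192007 ≈ -0.41782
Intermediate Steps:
W = -6862/2507 (W = -9 + (17790 + 45014)/(3078 + 6950) = -9 + 62804/10028 = -9 + 62804*(1/10028) = -9 + 15701/2507 = -6862/2507 ≈ -2.7371)
z(N) = (80 + N)/(2*N) (z(N) = (80 + N)/((2*N)) = (80 + N)*(1/(2*N)) = (80 + N)/(2*N))
1/(W + z(j)) = 1/(-6862/2507 + (½)*(80 - 256)/(-256)) = 1/(-6862/2507 + (½)*(-1/256)*(-176)) = 1/(-6862/2507 + 11/32) = 1/(-192007/80224) = -80224/192007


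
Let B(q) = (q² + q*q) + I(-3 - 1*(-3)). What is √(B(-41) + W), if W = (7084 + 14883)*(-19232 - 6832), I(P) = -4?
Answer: I*√572544530 ≈ 23928.0*I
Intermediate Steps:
B(q) = -4 + 2*q² (B(q) = (q² + q*q) - 4 = (q² + q²) - 4 = 2*q² - 4 = -4 + 2*q²)
W = -572547888 (W = 21967*(-26064) = -572547888)
√(B(-41) + W) = √((-4 + 2*(-41)²) - 572547888) = √((-4 + 2*1681) - 572547888) = √((-4 + 3362) - 572547888) = √(3358 - 572547888) = √(-572544530) = I*√572544530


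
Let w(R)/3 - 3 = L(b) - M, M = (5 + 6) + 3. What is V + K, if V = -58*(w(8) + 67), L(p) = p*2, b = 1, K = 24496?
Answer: 22176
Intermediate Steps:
M = 14 (M = 11 + 3 = 14)
L(p) = 2*p
w(R) = -27 (w(R) = 9 + 3*(2*1 - 1*14) = 9 + 3*(2 - 14) = 9 + 3*(-12) = 9 - 36 = -27)
V = -2320 (V = -58*(-27 + 67) = -58*40 = -2320)
V + K = -2320 + 24496 = 22176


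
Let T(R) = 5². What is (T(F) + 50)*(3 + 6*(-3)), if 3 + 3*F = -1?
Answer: -1125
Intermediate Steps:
F = -4/3 (F = -1 + (⅓)*(-1) = -1 - ⅓ = -4/3 ≈ -1.3333)
T(R) = 25
(T(F) + 50)*(3 + 6*(-3)) = (25 + 50)*(3 + 6*(-3)) = 75*(3 - 18) = 75*(-15) = -1125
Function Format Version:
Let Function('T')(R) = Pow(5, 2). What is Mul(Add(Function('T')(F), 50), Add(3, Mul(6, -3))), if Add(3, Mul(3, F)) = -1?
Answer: -1125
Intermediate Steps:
F = Rational(-4, 3) (F = Add(-1, Mul(Rational(1, 3), -1)) = Add(-1, Rational(-1, 3)) = Rational(-4, 3) ≈ -1.3333)
Function('T')(R) = 25
Mul(Add(Function('T')(F), 50), Add(3, Mul(6, -3))) = Mul(Add(25, 50), Add(3, Mul(6, -3))) = Mul(75, Add(3, -18)) = Mul(75, -15) = -1125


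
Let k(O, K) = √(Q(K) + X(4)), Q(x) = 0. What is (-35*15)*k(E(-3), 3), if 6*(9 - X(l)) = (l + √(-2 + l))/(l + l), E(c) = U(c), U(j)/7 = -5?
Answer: -175*√(1284 - 3*√2)/4 ≈ -1565.1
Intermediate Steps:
U(j) = -35 (U(j) = 7*(-5) = -35)
E(c) = -35
X(l) = 9 - (l + √(-2 + l))/(12*l) (X(l) = 9 - (l + √(-2 + l))/(6*(l + l)) = 9 - (l + √(-2 + l))/(6*(2*l)) = 9 - (l + √(-2 + l))*1/(2*l)/6 = 9 - (l + √(-2 + l))/(12*l))
k(O, K) = √(107/12 - √2/48) (k(O, K) = √(0 + (1/12)*(-√(-2 + 4) + 107*4)/4) = √(0 + (1/12)*(¼)*(-√2 + 428)) = √(0 + (1/12)*(¼)*(428 - √2)) = √(0 + (107/12 - √2/48)) = √(107/12 - √2/48))
(-35*15)*k(E(-3), 3) = (-35*15)*(√(1284 - 3*√2)/12) = -175*√(1284 - 3*√2)/4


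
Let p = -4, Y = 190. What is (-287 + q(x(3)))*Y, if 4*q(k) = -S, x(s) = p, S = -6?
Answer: -54245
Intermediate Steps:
x(s) = -4
q(k) = 3/2 (q(k) = (-1*(-6))/4 = (¼)*6 = 3/2)
(-287 + q(x(3)))*Y = (-287 + 3/2)*190 = -571/2*190 = -54245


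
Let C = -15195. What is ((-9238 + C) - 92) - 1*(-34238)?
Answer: 9713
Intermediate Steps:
((-9238 + C) - 92) - 1*(-34238) = ((-9238 - 15195) - 92) - 1*(-34238) = (-24433 - 92) + 34238 = -24525 + 34238 = 9713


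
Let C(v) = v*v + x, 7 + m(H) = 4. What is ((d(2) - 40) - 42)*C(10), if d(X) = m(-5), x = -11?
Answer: -7565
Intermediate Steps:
m(H) = -3 (m(H) = -7 + 4 = -3)
d(X) = -3
C(v) = -11 + v² (C(v) = v*v - 11 = v² - 11 = -11 + v²)
((d(2) - 40) - 42)*C(10) = ((-3 - 40) - 42)*(-11 + 10²) = (-43 - 42)*(-11 + 100) = -85*89 = -7565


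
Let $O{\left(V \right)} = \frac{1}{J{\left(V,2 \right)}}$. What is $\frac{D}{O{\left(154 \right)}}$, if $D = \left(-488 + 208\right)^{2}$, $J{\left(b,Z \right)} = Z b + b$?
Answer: $36220800$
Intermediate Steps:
$J{\left(b,Z \right)} = b + Z b$
$D = 78400$ ($D = \left(-280\right)^{2} = 78400$)
$O{\left(V \right)} = \frac{1}{3 V}$ ($O{\left(V \right)} = \frac{1}{V \left(1 + 2\right)} = \frac{1}{V 3} = \frac{1}{3 V}$)
$\frac{D}{O{\left(154 \right)}} = \frac{78400}{\frac{1}{3} \cdot \frac{1}{154}} = 78400 \frac{1}{\frac{1}{462}} = 78400 \cdot 462 = 36220800$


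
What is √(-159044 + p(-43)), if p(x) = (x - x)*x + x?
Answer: I*√159087 ≈ 398.86*I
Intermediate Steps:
p(x) = x (p(x) = 0*x + x = 0 + x = x)
√(-159044 + p(-43)) = √(-159044 - 43) = √(-159087) = I*√159087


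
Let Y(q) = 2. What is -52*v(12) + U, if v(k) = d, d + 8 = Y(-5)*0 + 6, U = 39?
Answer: 143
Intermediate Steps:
d = -2 (d = -8 + (2*0 + 6) = -8 + (0 + 6) = -8 + 6 = -2)
v(k) = -2
-52*v(12) + U = -52*(-2) + 39 = 104 + 39 = 143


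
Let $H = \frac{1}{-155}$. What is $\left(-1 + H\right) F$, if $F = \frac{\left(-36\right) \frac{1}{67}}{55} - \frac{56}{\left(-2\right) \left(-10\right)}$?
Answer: $\frac{52104}{18425} \approx 2.8279$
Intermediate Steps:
$H = - \frac{1}{155} \approx -0.0064516$
$F = - \frac{10354}{3685}$ ($F = \left(-36\right) \frac{1}{67} \cdot \frac{1}{55} - \frac{56}{20} = \left(- \frac{36}{67}\right) \frac{1}{55} - \frac{14}{5} = - \frac{36}{3685} - \frac{14}{5} = - \frac{10354}{3685} \approx -2.8098$)
$\left(-1 + H\right) F = \left(-1 - \frac{1}{155}\right) \left(- \frac{10354}{3685}\right) = \left(- \frac{156}{155}\right) \left(- \frac{10354}{3685}\right) = \frac{52104}{18425}$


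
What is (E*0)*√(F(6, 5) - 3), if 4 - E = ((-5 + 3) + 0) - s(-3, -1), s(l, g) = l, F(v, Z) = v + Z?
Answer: 0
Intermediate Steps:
F(v, Z) = Z + v
E = 3 (E = 4 - (((-5 + 3) + 0) - 1*(-3)) = 4 - ((-2 + 0) + 3) = 4 - (-2 + 3) = 4 - 1*1 = 4 - 1 = 3)
(E*0)*√(F(6, 5) - 3) = (3*0)*√((5 + 6) - 3) = 0*√(11 - 3) = 0*√8 = 0*(2*√2) = 0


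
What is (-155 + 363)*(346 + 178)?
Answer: 108992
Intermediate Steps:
(-155 + 363)*(346 + 178) = 208*524 = 108992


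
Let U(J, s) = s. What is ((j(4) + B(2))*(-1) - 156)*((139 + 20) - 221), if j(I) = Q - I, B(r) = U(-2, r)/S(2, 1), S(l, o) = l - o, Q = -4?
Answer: 9300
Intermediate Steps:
B(r) = r (B(r) = r/(2 - 1*1) = r/(2 - 1) = r/1 = r*1 = r)
j(I) = -4 - I
((j(4) + B(2))*(-1) - 156)*((139 + 20) - 221) = (((-4 - 1*4) + 2)*(-1) - 156)*((139 + 20) - 221) = (((-4 - 4) + 2)*(-1) - 156)*(159 - 221) = ((-8 + 2)*(-1) - 156)*(-62) = (-6*(-1) - 156)*(-62) = (6 - 156)*(-62) = -150*(-62) = 9300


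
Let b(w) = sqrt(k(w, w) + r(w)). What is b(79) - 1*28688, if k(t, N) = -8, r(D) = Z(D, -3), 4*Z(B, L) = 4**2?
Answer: -28688 + 2*I ≈ -28688.0 + 2.0*I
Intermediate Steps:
Z(B, L) = 4 (Z(B, L) = (1/4)*4**2 = (1/4)*16 = 4)
r(D) = 4
b(w) = 2*I (b(w) = sqrt(-8 + 4) = sqrt(-4) = 2*I)
b(79) - 1*28688 = 2*I - 1*28688 = 2*I - 28688 = -28688 + 2*I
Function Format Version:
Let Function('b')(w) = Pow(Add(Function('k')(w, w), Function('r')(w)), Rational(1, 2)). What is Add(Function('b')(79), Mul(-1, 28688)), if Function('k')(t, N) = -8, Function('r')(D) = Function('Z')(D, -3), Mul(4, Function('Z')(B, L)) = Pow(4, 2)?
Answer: Add(-28688, Mul(2, I)) ≈ Add(-28688., Mul(2.0000, I))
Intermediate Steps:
Function('Z')(B, L) = 4 (Function('Z')(B, L) = Mul(Rational(1, 4), Pow(4, 2)) = Mul(Rational(1, 4), 16) = 4)
Function('r')(D) = 4
Function('b')(w) = Mul(2, I) (Function('b')(w) = Pow(Add(-8, 4), Rational(1, 2)) = Pow(-4, Rational(1, 2)) = Mul(2, I))
Add(Function('b')(79), Mul(-1, 28688)) = Add(Mul(2, I), Mul(-1, 28688)) = Add(Mul(2, I), -28688) = Add(-28688, Mul(2, I))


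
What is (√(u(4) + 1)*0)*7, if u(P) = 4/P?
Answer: 0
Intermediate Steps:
(√(u(4) + 1)*0)*7 = (√(4/4 + 1)*0)*7 = (√(4*(¼) + 1)*0)*7 = (√(1 + 1)*0)*7 = (√2*0)*7 = 0*7 = 0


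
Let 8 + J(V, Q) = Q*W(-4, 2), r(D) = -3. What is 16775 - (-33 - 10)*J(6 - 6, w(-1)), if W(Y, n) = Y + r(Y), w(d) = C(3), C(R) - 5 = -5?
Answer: 16431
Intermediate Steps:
C(R) = 0 (C(R) = 5 - 5 = 0)
w(d) = 0
W(Y, n) = -3 + Y (W(Y, n) = Y - 3 = -3 + Y)
J(V, Q) = -8 - 7*Q (J(V, Q) = -8 + Q*(-3 - 4) = -8 + Q*(-7) = -8 - 7*Q)
16775 - (-33 - 10)*J(6 - 6, w(-1)) = 16775 - (-33 - 10)*(-8 - 7*0) = 16775 - (-43)*(-8 + 0) = 16775 - (-43)*(-8) = 16775 - 1*344 = 16775 - 344 = 16431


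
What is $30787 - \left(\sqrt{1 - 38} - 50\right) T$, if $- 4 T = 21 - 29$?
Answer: $30887 - 2 i \sqrt{37} \approx 30887.0 - 12.166 i$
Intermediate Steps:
$T = 2$ ($T = - \frac{21 - 29}{4} = \left(- \frac{1}{4}\right) \left(-8\right) = 2$)
$30787 - \left(\sqrt{1 - 38} - 50\right) T = 30787 - \left(\sqrt{1 - 38} - 50\right) 2 = 30787 - \left(\sqrt{-37} - 50\right) 2 = 30787 - \left(i \sqrt{37} - 50\right) 2 = 30787 - \left(-50 + i \sqrt{37}\right) 2 = 30787 - \left(-100 + 2 i \sqrt{37}\right) = 30787 + \left(100 - 2 i \sqrt{37}\right) = 30887 - 2 i \sqrt{37}$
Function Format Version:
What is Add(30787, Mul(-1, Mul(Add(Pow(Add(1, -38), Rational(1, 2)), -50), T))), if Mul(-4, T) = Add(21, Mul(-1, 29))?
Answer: Add(30887, Mul(-2, I, Pow(37, Rational(1, 2)))) ≈ Add(30887., Mul(-12.166, I))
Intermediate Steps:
T = 2 (T = Mul(Rational(-1, 4), Add(21, Mul(-1, 29))) = Mul(Rational(-1, 4), Add(21, -29)) = Mul(Rational(-1, 4), -8) = 2)
Add(30787, Mul(-1, Mul(Add(Pow(Add(1, -38), Rational(1, 2)), -50), T))) = Add(30787, Mul(-1, Mul(Add(Pow(Add(1, -38), Rational(1, 2)), -50), 2))) = Add(30787, Mul(-1, Mul(Add(Pow(-37, Rational(1, 2)), -50), 2))) = Add(30787, Mul(-1, Mul(Add(Mul(I, Pow(37, Rational(1, 2))), -50), 2))) = Add(30787, Mul(-1, Mul(Add(-50, Mul(I, Pow(37, Rational(1, 2)))), 2))) = Add(30787, Mul(-1, Add(-100, Mul(2, I, Pow(37, Rational(1, 2)))))) = Add(30787, Add(100, Mul(-2, I, Pow(37, Rational(1, 2))))) = Add(30887, Mul(-2, I, Pow(37, Rational(1, 2))))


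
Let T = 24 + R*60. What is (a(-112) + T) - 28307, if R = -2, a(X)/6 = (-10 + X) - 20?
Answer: -29255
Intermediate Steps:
a(X) = -180 + 6*X (a(X) = 6*((-10 + X) - 20) = 6*(-30 + X) = -180 + 6*X)
T = -96 (T = 24 - 2*60 = 24 - 120 = -96)
(a(-112) + T) - 28307 = ((-180 + 6*(-112)) - 96) - 28307 = ((-180 - 672) - 96) - 28307 = (-852 - 96) - 28307 = -948 - 28307 = -29255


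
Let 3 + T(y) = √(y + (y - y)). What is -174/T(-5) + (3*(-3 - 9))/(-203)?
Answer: 7605/203 + 87*I*√5/7 ≈ 37.463 + 27.791*I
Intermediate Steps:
T(y) = -3 + √y (T(y) = -3 + √(y + (y - y)) = -3 + √(y + 0) = -3 + √y)
-174/T(-5) + (3*(-3 - 9))/(-203) = -174/(-3 + √(-5)) + (3*(-3 - 9))/(-203) = -174/(-3 + I*√5) + (3*(-12))*(-1/203) = -174/(-3 + I*√5) - 36*(-1/203) = -174/(-3 + I*√5) + 36/203 = 36/203 - 174/(-3 + I*√5)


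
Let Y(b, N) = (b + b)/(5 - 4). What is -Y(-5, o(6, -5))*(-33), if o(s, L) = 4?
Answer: -330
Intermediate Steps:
Y(b, N) = 2*b (Y(b, N) = (2*b)/1 = (2*b)*1 = 2*b)
-Y(-5, o(6, -5))*(-33) = -2*(-5)*(-33) = -1*(-10)*(-33) = 10*(-33) = -330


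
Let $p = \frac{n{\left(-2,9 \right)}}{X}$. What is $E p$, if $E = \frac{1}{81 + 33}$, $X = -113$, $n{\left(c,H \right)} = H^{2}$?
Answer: $- \frac{27}{4294} \approx -0.0062878$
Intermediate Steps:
$p = - \frac{81}{113}$ ($p = \frac{9^{2}}{-113} = 81 \left(- \frac{1}{113}\right) = - \frac{81}{113} \approx -0.71681$)
$E = \frac{1}{114} \approx 0.0087719$
$E p = \frac{1}{114} \left(- \frac{81}{113}\right) = - \frac{27}{4294}$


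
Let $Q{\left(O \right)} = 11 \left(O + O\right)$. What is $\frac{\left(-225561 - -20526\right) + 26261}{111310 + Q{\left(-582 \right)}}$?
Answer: $- \frac{89387}{49253} \approx -1.8149$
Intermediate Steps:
$Q{\left(O \right)} = 22 O$ ($Q{\left(O \right)} = 11 \cdot 2 O = 22 O$)
$\frac{\left(-225561 - -20526\right) + 26261}{111310 + Q{\left(-582 \right)}} = \frac{\left(-225561 - -20526\right) + 26261}{111310 + 22 \left(-582\right)} = \frac{\left(-225561 + 20526\right) + 26261}{111310 - 12804} = \frac{-205035 + 26261}{98506} = \left(-178774\right) \frac{1}{98506} = - \frac{89387}{49253}$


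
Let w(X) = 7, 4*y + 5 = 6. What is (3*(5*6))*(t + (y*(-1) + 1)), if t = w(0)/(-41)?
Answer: 4275/82 ≈ 52.134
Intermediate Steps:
y = 1/4 (y = -5/4 + (1/4)*6 = -5/4 + 3/2 = 1/4 ≈ 0.25000)
t = -7/41 (t = 7/(-41) = 7*(-1/41) = -7/41 ≈ -0.17073)
(3*(5*6))*(t + (y*(-1) + 1)) = (3*(5*6))*(-7/41 + ((1/4)*(-1) + 1)) = (3*30)*(-7/41 + (-1/4 + 1)) = 90*(-7/41 + 3/4) = 90*(95/164) = 4275/82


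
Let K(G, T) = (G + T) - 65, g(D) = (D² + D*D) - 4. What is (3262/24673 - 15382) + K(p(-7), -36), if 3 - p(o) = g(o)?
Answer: -384254040/24673 ≈ -15574.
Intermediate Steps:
g(D) = -4 + 2*D² (g(D) = (D² + D²) - 4 = 2*D² - 4 = -4 + 2*D²)
p(o) = 7 - 2*o² (p(o) = 3 - (-4 + 2*o²) = 3 + (4 - 2*o²) = 7 - 2*o²)
K(G, T) = -65 + G + T
(3262/24673 - 15382) + K(p(-7), -36) = (3262/24673 - 15382) + (-65 + (7 - 2*(-7)²) - 36) = (3262*(1/24673) - 15382) + (-65 + (7 - 2*49) - 36) = (3262/24673 - 15382) + (-65 + (7 - 98) - 36) = -379516824/24673 + (-65 - 91 - 36) = -379516824/24673 - 192 = -384254040/24673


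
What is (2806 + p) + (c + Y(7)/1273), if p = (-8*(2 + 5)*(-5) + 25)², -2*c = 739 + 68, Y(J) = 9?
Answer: 242958433/2546 ≈ 95428.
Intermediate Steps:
c = -807/2 (c = -(739 + 68)/2 = -½*807 = -807/2 ≈ -403.50)
p = 93025 (p = (-56*(-5) + 25)² = (-8*(-35) + 25)² = (280 + 25)² = 305² = 93025)
(2806 + p) + (c + Y(7)/1273) = (2806 + 93025) + (-807/2 + 9/1273) = 95831 + (-807/2 + 9*(1/1273)) = 95831 + (-807/2 + 9/1273) = 95831 - 1027293/2546 = 242958433/2546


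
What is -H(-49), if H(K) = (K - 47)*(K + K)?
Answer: -9408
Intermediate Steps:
H(K) = 2*K*(-47 + K) (H(K) = (-47 + K)*(2*K) = 2*K*(-47 + K))
-H(-49) = -2*(-49)*(-47 - 49) = -2*(-49)*(-96) = -1*9408 = -9408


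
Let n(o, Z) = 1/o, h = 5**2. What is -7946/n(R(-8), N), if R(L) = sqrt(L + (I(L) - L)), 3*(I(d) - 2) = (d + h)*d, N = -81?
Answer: -7946*I*sqrt(390)/3 ≈ -52307.0*I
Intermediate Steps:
h = 25
I(d) = 2 + d*(25 + d)/3 (I(d) = 2 + ((d + 25)*d)/3 = 2 + ((25 + d)*d)/3 = 2 + (d*(25 + d))/3 = 2 + d*(25 + d)/3)
R(L) = sqrt(2 + L**2/3 + 25*L/3) (R(L) = sqrt(L + ((2 + L**2/3 + 25*L/3) - L)) = sqrt(L + (2 + L**2/3 + 22*L/3)) = sqrt(2 + L**2/3 + 25*L/3))
-7946/n(R(-8), N) = -7946*sqrt(18 + 3*(-8)**2 + 75*(-8))/3 = -7946*sqrt(18 + 3*64 - 600)/3 = -7946*sqrt(18 + 192 - 600)/3 = -7946*sqrt(-390)/3 = -7946*(I*sqrt(390))/3 = -7946*I*sqrt(390)/3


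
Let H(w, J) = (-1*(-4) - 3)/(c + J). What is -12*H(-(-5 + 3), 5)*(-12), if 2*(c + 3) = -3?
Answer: 288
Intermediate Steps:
c = -9/2 (c = -3 + (1/2)*(-3) = -3 - 3/2 = -9/2 ≈ -4.5000)
H(w, J) = 1/(-9/2 + J) (H(w, J) = (-1*(-4) - 3)/(-9/2 + J) = (4 - 3)/(-9/2 + J) = 1/(-9/2 + J))
-12*H(-(-5 + 3), 5)*(-12) = -24/(-9 + 2*5)*(-12) = -24/(-9 + 10)*(-12) = -24/1*(-12) = -24*(-12) = 288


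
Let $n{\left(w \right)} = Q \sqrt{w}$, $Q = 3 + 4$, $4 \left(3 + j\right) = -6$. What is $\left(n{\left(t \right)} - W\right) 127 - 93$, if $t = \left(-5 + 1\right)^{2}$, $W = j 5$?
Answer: $\frac{12641}{2} \approx 6320.5$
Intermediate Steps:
$j = - \frac{9}{2}$ ($j = -3 + \frac{1}{4} \left(-6\right) = -3 - \frac{3}{2} = - \frac{9}{2} \approx -4.5$)
$Q = 7$
$W = - \frac{45}{2}$ ($W = \left(- \frac{9}{2}\right) 5 = - \frac{45}{2} \approx -22.5$)
$t = 16$ ($t = \left(-4\right)^{2} = 16$)
$n{\left(w \right)} = 7 \sqrt{w}$
$\left(n{\left(t \right)} - W\right) 127 - 93 = \left(7 \sqrt{16} - - \frac{45}{2}\right) 127 - 93 = \left(7 \cdot 4 + \frac{45}{2}\right) 127 - 93 = \left(28 + \frac{45}{2}\right) 127 - 93 = \frac{101}{2} \cdot 127 - 93 = \frac{12827}{2} - 93 = \frac{12641}{2}$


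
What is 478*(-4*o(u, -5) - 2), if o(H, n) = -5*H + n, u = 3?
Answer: 37284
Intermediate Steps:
o(H, n) = n - 5*H
478*(-4*o(u, -5) - 2) = 478*(-4*(-5 - 5*3) - 2) = 478*(-4*(-5 - 15) - 2) = 478*(-4*(-20) - 2) = 478*(80 - 2) = 478*78 = 37284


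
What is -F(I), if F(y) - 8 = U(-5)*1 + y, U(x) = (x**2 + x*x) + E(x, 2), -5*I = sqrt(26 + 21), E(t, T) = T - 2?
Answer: -58 + sqrt(47)/5 ≈ -56.629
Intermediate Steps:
E(t, T) = -2 + T
I = -sqrt(47)/5 (I = -sqrt(26 + 21)/5 = -sqrt(47)/5 ≈ -1.3711)
U(x) = 2*x**2 (U(x) = (x**2 + x*x) + (-2 + 2) = (x**2 + x**2) + 0 = 2*x**2 + 0 = 2*x**2)
F(y) = 58 + y (F(y) = 8 + ((2*(-5)**2)*1 + y) = 8 + ((2*25)*1 + y) = 8 + (50*1 + y) = 8 + (50 + y) = 58 + y)
-F(I) = -(58 - sqrt(47)/5) = -58 + sqrt(47)/5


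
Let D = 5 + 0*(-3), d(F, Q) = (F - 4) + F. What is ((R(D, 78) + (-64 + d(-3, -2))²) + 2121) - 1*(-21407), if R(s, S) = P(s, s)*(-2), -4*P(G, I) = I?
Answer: 58013/2 ≈ 29007.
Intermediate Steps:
d(F, Q) = -4 + 2*F (d(F, Q) = (-4 + F) + F = -4 + 2*F)
P(G, I) = -I/4
D = 5 (D = 5 + 0 = 5)
R(s, S) = s/2 (R(s, S) = -s/4*(-2) = s/2)
((R(D, 78) + (-64 + d(-3, -2))²) + 2121) - 1*(-21407) = (((½)*5 + (-64 + (-4 + 2*(-3)))²) + 2121) - 1*(-21407) = ((5/2 + (-64 + (-4 - 6))²) + 2121) + 21407 = ((5/2 + (-64 - 10)²) + 2121) + 21407 = ((5/2 + (-74)²) + 2121) + 21407 = ((5/2 + 5476) + 2121) + 21407 = (10957/2 + 2121) + 21407 = 15199/2 + 21407 = 58013/2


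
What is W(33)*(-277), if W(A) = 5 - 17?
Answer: 3324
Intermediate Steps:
W(A) = -12
W(33)*(-277) = -12*(-277) = 3324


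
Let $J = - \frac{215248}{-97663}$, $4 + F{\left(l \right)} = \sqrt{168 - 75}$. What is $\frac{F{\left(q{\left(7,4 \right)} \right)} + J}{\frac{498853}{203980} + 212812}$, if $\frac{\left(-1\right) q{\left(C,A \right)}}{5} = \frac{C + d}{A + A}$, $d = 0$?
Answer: $- \frac{35778907920}{4239540146937419} + \frac{203980 \sqrt{93}}{43409890613} \approx 3.6875 \cdot 10^{-5}$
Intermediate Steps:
$q{\left(C,A \right)} = - \frac{5 C}{2 A}$ ($q{\left(C,A \right)} = - 5 \frac{C + 0}{A + A} = - 5 \frac{C}{2 A} = - \frac{5 C}{2 A}$)
$F{\left(l \right)} = -4 + \sqrt{93}$ ($F{\left(l \right)} = -4 + \sqrt{168 - 75} = -4 + \sqrt{93}$)
$J = \frac{215248}{97663}$ ($J = \left(-215248\right) \left(- \frac{1}{97663}\right) = \frac{215248}{97663} \approx 2.204$)
$\frac{F{\left(q{\left(7,4 \right)} \right)} + J}{\frac{498853}{203980} + 212812} = \frac{\left(-4 + \sqrt{93}\right) + \frac{215248}{97663}}{\frac{498853}{203980} + 212812} = \frac{- \frac{175404}{97663} + \sqrt{93}}{498853 \cdot \frac{1}{203980} + 212812} = \frac{- \frac{175404}{97663} + \sqrt{93}}{\frac{498853}{203980} + 212812} = \frac{- \frac{175404}{97663} + \sqrt{93}}{\frac{43409890613}{203980}} = \left(- \frac{175404}{97663} + \sqrt{93}\right) \frac{203980}{43409890613} = - \frac{35778907920}{4239540146937419} + \frac{203980 \sqrt{93}}{43409890613}$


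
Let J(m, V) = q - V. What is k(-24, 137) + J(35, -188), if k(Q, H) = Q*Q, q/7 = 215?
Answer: 2269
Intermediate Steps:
q = 1505 (q = 7*215 = 1505)
k(Q, H) = Q²
J(m, V) = 1505 - V
k(-24, 137) + J(35, -188) = (-24)² + (1505 - 1*(-188)) = 576 + (1505 + 188) = 576 + 1693 = 2269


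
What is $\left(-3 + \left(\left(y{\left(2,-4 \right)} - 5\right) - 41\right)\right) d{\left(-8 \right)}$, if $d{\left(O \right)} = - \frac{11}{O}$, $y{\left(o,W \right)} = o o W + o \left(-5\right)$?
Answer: $- \frac{825}{8} \approx -103.13$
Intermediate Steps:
$y{\left(o,W \right)} = - 5 o + W o^{2}$ ($y{\left(o,W \right)} = o^{2} W - 5 o = W o^{2} - 5 o = - 5 o + W o^{2}$)
$\left(-3 + \left(\left(y{\left(2,-4 \right)} - 5\right) - 41\right)\right) d{\left(-8 \right)} = \left(-3 - \left(46 - 2 \left(-5 - 8\right)\right)\right) \left(- \frac{11}{-8}\right) = \left(-3 - \left(46 - 2 \left(-5 - 8\right)\right)\right) \left(\left(-11\right) \left(- \frac{1}{8}\right)\right) = \left(-3 + \left(\left(2 \left(-13\right) - 5\right) - 41\right)\right) \frac{11}{8} = \left(-3 - 72\right) \frac{11}{8} = \left(-75\right) \frac{11}{8} = - \frac{825}{8}$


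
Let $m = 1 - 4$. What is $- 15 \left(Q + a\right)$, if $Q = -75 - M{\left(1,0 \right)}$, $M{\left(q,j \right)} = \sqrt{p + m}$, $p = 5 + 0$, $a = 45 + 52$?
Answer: $-330 + 15 \sqrt{2} \approx -308.79$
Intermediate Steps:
$m = -3$ ($m = 1 - 4 = -3$)
$a = 97$
$p = 5$
$M{\left(q,j \right)} = \sqrt{2}$ ($M{\left(q,j \right)} = \sqrt{5 - 3} = \sqrt{2}$)
$Q = -75 - \sqrt{2} \approx -76.414$
$- 15 \left(Q + a\right) = - 15 \left(\left(-75 - \sqrt{2}\right) + 97\right) = - 15 \left(22 - \sqrt{2}\right) = -330 + 15 \sqrt{2}$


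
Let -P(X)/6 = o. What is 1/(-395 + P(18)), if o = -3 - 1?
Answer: -1/371 ≈ -0.0026954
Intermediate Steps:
o = -4
P(X) = 24 (P(X) = -6*(-4) = 24)
1/(-395 + P(18)) = 1/(-395 + 24) = 1/(-371) = -1/371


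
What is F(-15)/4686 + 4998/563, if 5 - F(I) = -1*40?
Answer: 7815321/879406 ≈ 8.8870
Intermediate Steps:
F(I) = 45 (F(I) = 5 - (-1)*40 = 5 - 1*(-40) = 5 + 40 = 45)
F(-15)/4686 + 4998/563 = 45/4686 + 4998/563 = 45*(1/4686) + 4998*(1/563) = 15/1562 + 4998/563 = 7815321/879406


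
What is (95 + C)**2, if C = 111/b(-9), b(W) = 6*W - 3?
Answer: 3125824/361 ≈ 8658.8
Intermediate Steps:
b(W) = -3 + 6*W
C = -37/19 (C = 111/(-3 + 6*(-9)) = 111/(-3 - 54) = 111/(-57) = 111*(-1/57) = -37/19 ≈ -1.9474)
(95 + C)**2 = (95 - 37/19)**2 = (1768/19)**2 = 3125824/361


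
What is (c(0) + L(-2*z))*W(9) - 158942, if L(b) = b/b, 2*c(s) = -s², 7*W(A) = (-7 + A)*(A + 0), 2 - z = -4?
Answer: -1112576/7 ≈ -1.5894e+5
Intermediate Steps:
z = 6 (z = 2 - 1*(-4) = 2 + 4 = 6)
W(A) = A*(-7 + A)/7 (W(A) = ((-7 + A)*(A + 0))/7 = ((-7 + A)*A)/7 = (A*(-7 + A))/7 = A*(-7 + A)/7)
c(s) = -s²/2 (c(s) = (-s²)/2 = -s²/2)
L(b) = 1
(c(0) + L(-2*z))*W(9) - 158942 = (-½*0² + 1)*((⅐)*9*(-7 + 9)) - 158942 = (-½*0 + 1)*((⅐)*9*2) - 158942 = (0 + 1)*(18/7) - 158942 = 1*(18/7) - 158942 = 18/7 - 158942 = -1112576/7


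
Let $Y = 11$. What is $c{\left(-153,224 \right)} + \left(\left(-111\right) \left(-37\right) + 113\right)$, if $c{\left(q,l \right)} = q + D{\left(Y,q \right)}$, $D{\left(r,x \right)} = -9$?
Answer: $4058$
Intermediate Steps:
$c{\left(q,l \right)} = -9 + q$ ($c{\left(q,l \right)} = q - 9 = -9 + q$)
$c{\left(-153,224 \right)} + \left(\left(-111\right) \left(-37\right) + 113\right) = \left(-9 - 153\right) + \left(\left(-111\right) \left(-37\right) + 113\right) = -162 + \left(4107 + 113\right) = -162 + 4220 = 4058$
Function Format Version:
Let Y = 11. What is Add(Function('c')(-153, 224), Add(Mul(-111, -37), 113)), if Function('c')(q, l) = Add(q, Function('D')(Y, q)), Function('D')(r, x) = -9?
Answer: 4058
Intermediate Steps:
Function('c')(q, l) = Add(-9, q) (Function('c')(q, l) = Add(q, -9) = Add(-9, q))
Add(Function('c')(-153, 224), Add(Mul(-111, -37), 113)) = Add(Add(-9, -153), Add(Mul(-111, -37), 113)) = Add(-162, Add(4107, 113)) = Add(-162, 4220) = 4058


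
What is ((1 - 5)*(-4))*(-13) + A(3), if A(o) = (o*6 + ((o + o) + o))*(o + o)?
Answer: -46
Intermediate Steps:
A(o) = 18*o² (A(o) = (6*o + (2*o + o))*(2*o) = (6*o + 3*o)*(2*o) = (9*o)*(2*o) = 18*o²)
((1 - 5)*(-4))*(-13) + A(3) = ((1 - 5)*(-4))*(-13) + 18*3² = -4*(-4)*(-13) + 18*9 = 16*(-13) + 162 = -208 + 162 = -46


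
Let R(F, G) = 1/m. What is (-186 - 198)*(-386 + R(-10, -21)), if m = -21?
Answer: 1037696/7 ≈ 1.4824e+5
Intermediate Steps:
R(F, G) = -1/21 (R(F, G) = 1/(-21) = -1/21)
(-186 - 198)*(-386 + R(-10, -21)) = (-186 - 198)*(-386 - 1/21) = -384*(-8107/21) = 1037696/7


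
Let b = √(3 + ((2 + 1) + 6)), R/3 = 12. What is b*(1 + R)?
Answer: 74*√3 ≈ 128.17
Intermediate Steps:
R = 36 (R = 3*12 = 36)
b = 2*√3 (b = √(3 + (3 + 6)) = √(3 + 9) = √12 = 2*√3 ≈ 3.4641)
b*(1 + R) = (2*√3)*(1 + 36) = (2*√3)*37 = 74*√3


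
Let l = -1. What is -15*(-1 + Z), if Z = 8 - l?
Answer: -120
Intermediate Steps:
Z = 9 (Z = 8 - 1*(-1) = 8 + 1 = 9)
-15*(-1 + Z) = -15*(-1 + 9) = -15*8 = -120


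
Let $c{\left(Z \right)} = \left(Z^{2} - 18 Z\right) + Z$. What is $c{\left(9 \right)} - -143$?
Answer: $71$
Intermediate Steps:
$c{\left(Z \right)} = Z^{2} - 17 Z$
$c{\left(9 \right)} - -143 = 9 \left(-17 + 9\right) - -143 = 9 \left(-8\right) + 143 = -72 + 143 = 71$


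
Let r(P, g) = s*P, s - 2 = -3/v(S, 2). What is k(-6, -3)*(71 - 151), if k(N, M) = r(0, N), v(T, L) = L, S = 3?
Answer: 0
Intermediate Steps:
s = ½ (s = 2 - 3/2 = ½ ≈ 0.50000)
r(P, g) = P/2
k(N, M) = 0 (k(N, M) = (½)*0 = 0)
k(-6, -3)*(71 - 151) = 0*(71 - 151) = 0*(-80) = 0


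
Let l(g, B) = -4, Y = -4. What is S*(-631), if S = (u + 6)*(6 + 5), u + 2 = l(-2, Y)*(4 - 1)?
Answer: 55528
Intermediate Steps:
u = -14 (u = -2 - 4*(4 - 1) = -2 - 4*3 = -2 - 12 = -14)
S = -88 (S = (-14 + 6)*(6 + 5) = -8*11 = -88)
S*(-631) = -88*(-631) = 55528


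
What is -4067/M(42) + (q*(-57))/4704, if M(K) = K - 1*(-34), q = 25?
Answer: -1603289/29792 ≈ -53.816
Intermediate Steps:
M(K) = 34 + K (M(K) = K + 34 = 34 + K)
-4067/M(42) + (q*(-57))/4704 = -4067/(34 + 42) + (25*(-57))/4704 = -4067/76 - 1425*1/4704 = -4067*1/76 - 475/1568 = -4067/76 - 475/1568 = -1603289/29792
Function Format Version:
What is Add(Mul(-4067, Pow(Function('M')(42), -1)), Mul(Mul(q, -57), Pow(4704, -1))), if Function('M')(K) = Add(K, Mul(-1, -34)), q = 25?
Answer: Rational(-1603289, 29792) ≈ -53.816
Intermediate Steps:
Function('M')(K) = Add(34, K) (Function('M')(K) = Add(K, 34) = Add(34, K))
Add(Mul(-4067, Pow(Function('M')(42), -1)), Mul(Mul(q, -57), Pow(4704, -1))) = Add(Mul(-4067, Pow(Add(34, 42), -1)), Mul(Mul(25, -57), Pow(4704, -1))) = Add(Mul(-4067, Pow(76, -1)), Mul(-1425, Rational(1, 4704))) = Add(Mul(-4067, Rational(1, 76)), Rational(-475, 1568)) = Add(Rational(-4067, 76), Rational(-475, 1568)) = Rational(-1603289, 29792)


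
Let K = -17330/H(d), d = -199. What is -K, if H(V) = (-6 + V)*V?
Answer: 3466/8159 ≈ 0.42481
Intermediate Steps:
H(V) = V*(-6 + V)
K = -3466/8159 (K = -17330*(-1/(199*(-6 - 199))) = -17330/((-199*(-205))) = -17330/40795 = -17330*1/40795 = -3466/8159 ≈ -0.42481)
-K = -1*(-3466/8159) = 3466/8159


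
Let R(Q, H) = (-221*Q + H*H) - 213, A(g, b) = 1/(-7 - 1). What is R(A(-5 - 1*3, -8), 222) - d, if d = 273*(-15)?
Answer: 425549/8 ≈ 53194.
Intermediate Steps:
A(g, b) = -1/8 (A(g, b) = 1/(-8) = -1/8)
R(Q, H) = -213 + H**2 - 221*Q (R(Q, H) = (-221*Q + H**2) - 213 = (H**2 - 221*Q) - 213 = -213 + H**2 - 221*Q)
d = -4095
R(A(-5 - 1*3, -8), 222) - d = (-213 + 222**2 - 221*(-1/8)) - 1*(-4095) = (-213 + 49284 + 221/8) + 4095 = 392789/8 + 4095 = 425549/8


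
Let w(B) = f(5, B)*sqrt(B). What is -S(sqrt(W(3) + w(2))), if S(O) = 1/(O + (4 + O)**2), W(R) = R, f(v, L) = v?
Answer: -1/(19 + 5*sqrt(2) + 9*sqrt(3 + 5*sqrt(2))) ≈ -0.018304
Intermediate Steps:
w(B) = 5*sqrt(B)
-S(sqrt(W(3) + w(2))) = -1/(sqrt(3 + 5*sqrt(2)) + (4 + sqrt(3 + 5*sqrt(2)))**2)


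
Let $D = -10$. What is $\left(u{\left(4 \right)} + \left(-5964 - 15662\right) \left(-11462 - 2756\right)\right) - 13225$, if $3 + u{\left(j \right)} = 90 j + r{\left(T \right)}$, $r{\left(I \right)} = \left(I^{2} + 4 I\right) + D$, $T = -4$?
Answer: $307465590$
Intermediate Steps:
$r{\left(I \right)} = -10 + I^{2} + 4 I$ ($r{\left(I \right)} = \left(I^{2} + 4 I\right) - 10 = -10 + I^{2} + 4 I$)
$u{\left(j \right)} = -13 + 90 j$ ($u{\left(j \right)} = -3 + \left(90 j + \left(-10 + \left(-4\right)^{2} + 4 \left(-4\right)\right)\right) = -3 + \left(90 j - 10\right) = -3 + \left(-10 + 90 j\right) = -13 + 90 j$)
$\left(u{\left(4 \right)} + \left(-5964 - 15662\right) \left(-11462 - 2756\right)\right) - 13225 = \left(\left(-13 + 90 \cdot 4\right) + \left(-5964 - 15662\right) \left(-11462 - 2756\right)\right) - 13225 = \left(\left(-13 + 360\right) - -307478468\right) - 13225 = \left(347 + 307478468\right) - 13225 = 307478815 - 13225 = 307465590$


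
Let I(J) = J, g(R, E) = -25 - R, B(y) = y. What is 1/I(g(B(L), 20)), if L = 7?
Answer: -1/32 ≈ -0.031250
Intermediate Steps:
1/I(g(B(L), 20)) = 1/(-25 - 1*7) = 1/(-25 - 7) = 1/(-32) = -1/32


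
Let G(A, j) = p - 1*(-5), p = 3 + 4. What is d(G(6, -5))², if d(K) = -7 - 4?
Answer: 121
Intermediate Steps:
p = 7
G(A, j) = 12 (G(A, j) = 7 - 1*(-5) = 7 + 5 = 12)
d(K) = -11
d(G(6, -5))² = (-11)² = 121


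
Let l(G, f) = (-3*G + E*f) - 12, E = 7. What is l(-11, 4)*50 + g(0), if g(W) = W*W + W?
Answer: 2450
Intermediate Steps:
g(W) = W + W² (g(W) = W² + W = W + W²)
l(G, f) = -12 - 3*G + 7*f (l(G, f) = (-3*G + 7*f) - 12 = -12 - 3*G + 7*f)
l(-11, 4)*50 + g(0) = (-12 - 3*(-11) + 7*4)*50 + 0*(1 + 0) = (-12 + 33 + 28)*50 + 0*1 = 49*50 + 0 = 2450 + 0 = 2450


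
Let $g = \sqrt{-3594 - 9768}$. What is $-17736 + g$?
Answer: $-17736 + i \sqrt{13362} \approx -17736.0 + 115.59 i$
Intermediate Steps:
$g = i \sqrt{13362}$ ($g = \sqrt{-13362} = i \sqrt{13362} \approx 115.59 i$)
$-17736 + g = -17736 + i \sqrt{13362}$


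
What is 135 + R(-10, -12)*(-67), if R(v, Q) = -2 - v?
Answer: -401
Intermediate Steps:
135 + R(-10, -12)*(-67) = 135 + (-2 - 1*(-10))*(-67) = 135 + (-2 + 10)*(-67) = 135 + 8*(-67) = 135 - 536 = -401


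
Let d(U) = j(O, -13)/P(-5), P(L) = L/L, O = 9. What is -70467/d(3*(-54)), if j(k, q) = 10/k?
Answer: -634203/10 ≈ -63420.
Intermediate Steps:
P(L) = 1
d(U) = 10/9 (d(U) = (10/9)/1 = (10*(1/9))*1 = (10/9)*1 = 10/9)
-70467/d(3*(-54)) = -70467/10/9 = -70467*9/10 = -634203/10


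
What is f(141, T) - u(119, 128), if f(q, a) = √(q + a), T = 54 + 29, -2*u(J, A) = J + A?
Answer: 247/2 + 4*√14 ≈ 138.47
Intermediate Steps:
u(J, A) = -A/2 - J/2 (u(J, A) = -(J + A)/2 = -(A + J)/2 = -A/2 - J/2)
T = 83
f(q, a) = √(a + q)
f(141, T) - u(119, 128) = √(83 + 141) - (-½*128 - ½*119) = √224 - (-64 - 119/2) = 4*√14 - 1*(-247/2) = 4*√14 + 247/2 = 247/2 + 4*√14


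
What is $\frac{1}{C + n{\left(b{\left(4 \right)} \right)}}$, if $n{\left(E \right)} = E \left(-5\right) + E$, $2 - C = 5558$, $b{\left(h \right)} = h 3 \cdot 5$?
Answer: $- \frac{1}{5796} \approx -0.00017253$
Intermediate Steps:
$b{\left(h \right)} = 15 h$ ($b{\left(h \right)} = 3 h 5 = 15 h$)
$C = -5556$ ($C = 2 - 5558 = -5556$)
$n{\left(E \right)} = - 4 E$ ($n{\left(E \right)} = - 5 E + E = - 4 E$)
$\frac{1}{C + n{\left(b{\left(4 \right)} \right)}} = \frac{1}{-5556 - 4 \cdot 15 \cdot 4} = \frac{1}{-5556 - 240} = \frac{1}{-5796} = - \frac{1}{5796}$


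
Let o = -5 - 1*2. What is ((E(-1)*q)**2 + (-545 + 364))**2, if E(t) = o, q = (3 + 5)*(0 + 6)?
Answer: 12704671225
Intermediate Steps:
q = 48 (q = 8*6 = 48)
o = -7 (o = -5 - 2 = -7)
E(t) = -7
((E(-1)*q)**2 + (-545 + 364))**2 = ((-7*48)**2 + (-545 + 364))**2 = ((-336)**2 - 181)**2 = (112896 - 181)**2 = 112715**2 = 12704671225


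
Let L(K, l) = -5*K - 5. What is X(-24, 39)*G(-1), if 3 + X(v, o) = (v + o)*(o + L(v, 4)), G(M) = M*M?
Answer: 2307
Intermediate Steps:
G(M) = M²
L(K, l) = -5 - 5*K
X(v, o) = -3 + (o + v)*(-5 + o - 5*v) (X(v, o) = -3 + (v + o)*(o + (-5 - 5*v)) = -3 + (o + v)*(-5 + o - 5*v))
X(-24, 39)*G(-1) = (-3 + 39² + 39*(-24) - 5*39*(1 - 24) - 5*(-24)*(1 - 24))*(-1)² = (-3 + 1521 - 936 - 5*39*(-23) - 5*(-24)*(-23))*1 = (-3 + 1521 - 936 + 4485 - 2760)*1 = 2307*1 = 2307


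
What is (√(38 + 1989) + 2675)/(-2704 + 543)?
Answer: -2675/2161 - √2027/2161 ≈ -1.2587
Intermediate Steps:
(√(38 + 1989) + 2675)/(-2704 + 543) = (√2027 + 2675)/(-2161) = (2675 + √2027)*(-1/2161) = -2675/2161 - √2027/2161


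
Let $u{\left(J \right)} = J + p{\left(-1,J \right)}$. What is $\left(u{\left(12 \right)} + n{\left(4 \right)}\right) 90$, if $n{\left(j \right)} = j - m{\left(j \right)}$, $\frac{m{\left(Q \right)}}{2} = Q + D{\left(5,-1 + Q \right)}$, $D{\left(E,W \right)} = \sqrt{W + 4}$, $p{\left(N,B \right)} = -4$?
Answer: $360 - 180 \sqrt{7} \approx -116.24$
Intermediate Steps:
$D{\left(E,W \right)} = \sqrt{4 + W}$
$u{\left(J \right)} = -4 + J$ ($u{\left(J \right)} = J - 4 = -4 + J$)
$m{\left(Q \right)} = 2 Q + 2 \sqrt{3 + Q}$ ($m{\left(Q \right)} = 2 \left(Q + \sqrt{4 + \left(-1 + Q\right)}\right) = 2 \left(Q + \sqrt{3 + Q}\right) = 2 Q + 2 \sqrt{3 + Q}$)
$n{\left(j \right)} = - j - 2 \sqrt{3 + j}$ ($n{\left(j \right)} = j - \left(2 j + 2 \sqrt{3 + j}\right) = - j - 2 \sqrt{3 + j}$)
$\left(u{\left(12 \right)} + n{\left(4 \right)}\right) 90 = \left(\left(-4 + 12\right) - \left(4 + 2 \sqrt{3 + 4}\right)\right) 90 = \left(8 - \left(4 + 2 \sqrt{7}\right)\right) 90 = \left(4 - 2 \sqrt{7}\right) 90 = 360 - 180 \sqrt{7}$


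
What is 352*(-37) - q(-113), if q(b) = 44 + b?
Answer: -12955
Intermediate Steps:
352*(-37) - q(-113) = 352*(-37) - (44 - 113) = -13024 - 1*(-69) = -13024 + 69 = -12955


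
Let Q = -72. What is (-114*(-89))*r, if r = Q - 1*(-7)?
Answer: -659490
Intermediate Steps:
r = -65 (r = -72 - 1*(-7) = -72 + 7 = -65)
(-114*(-89))*r = -114*(-89)*(-65) = 10146*(-65) = -659490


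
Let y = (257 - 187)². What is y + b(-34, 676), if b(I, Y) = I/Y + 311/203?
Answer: 336310267/68614 ≈ 4901.5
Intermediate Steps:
b(I, Y) = 311/203 + I/Y (b(I, Y) = I/Y + 311*(1/203) = I/Y + 311/203 = 311/203 + I/Y)
y = 4900 (y = 70² = 4900)
y + b(-34, 676) = 4900 + (311/203 - 34/676) = 4900 + (311/203 - 34*1/676) = 4900 + (311/203 - 17/338) = 4900 + 101667/68614 = 336310267/68614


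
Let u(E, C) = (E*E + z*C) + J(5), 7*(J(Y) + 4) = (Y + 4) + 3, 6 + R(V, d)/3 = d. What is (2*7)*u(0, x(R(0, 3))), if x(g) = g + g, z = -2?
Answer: 472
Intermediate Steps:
R(V, d) = -18 + 3*d
J(Y) = -3 + Y/7 (J(Y) = -4 + ((Y + 4) + 3)/7 = -4 + ((4 + Y) + 3)/7 = -4 + (7 + Y)/7 = -4 + (1 + Y/7) = -3 + Y/7)
x(g) = 2*g
u(E, C) = -16/7 + E**2 - 2*C (u(E, C) = (E*E - 2*C) + (-3 + (1/7)*5) = (E**2 - 2*C) + (-3 + 5/7) = (E**2 - 2*C) - 16/7 = -16/7 + E**2 - 2*C)
(2*7)*u(0, x(R(0, 3))) = (2*7)*(-16/7 + 0**2 - 4*(-18 + 3*3)) = 14*(-16/7 + 0 - 4*(-18 + 9)) = 14*(-16/7 + 0 - 4*(-9)) = 14*(-16/7 + 0 - 2*(-18)) = 14*(-16/7 + 0 + 36) = 14*(236/7) = 472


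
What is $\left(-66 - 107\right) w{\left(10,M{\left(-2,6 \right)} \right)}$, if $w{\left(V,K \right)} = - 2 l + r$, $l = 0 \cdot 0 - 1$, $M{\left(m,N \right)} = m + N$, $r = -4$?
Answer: $346$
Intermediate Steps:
$M{\left(m,N \right)} = N + m$
$l = -1$ ($l = 0 - 1 = -1$)
$w{\left(V,K \right)} = -2$ ($w{\left(V,K \right)} = \left(-2\right) \left(-1\right) - 4 = 2 - 4 = -2$)
$\left(-66 - 107\right) w{\left(10,M{\left(-2,6 \right)} \right)} = \left(-66 - 107\right) \left(-2\right) = \left(-173\right) \left(-2\right) = 346$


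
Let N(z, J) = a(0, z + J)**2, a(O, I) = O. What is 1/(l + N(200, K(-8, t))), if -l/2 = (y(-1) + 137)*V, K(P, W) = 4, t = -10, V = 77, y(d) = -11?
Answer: -1/19404 ≈ -5.1536e-5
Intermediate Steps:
N(z, J) = 0 (N(z, J) = 0**2 = 0)
l = -19404 (l = -2*(-11 + 137)*77 = -252*77 = -2*9702 = -19404)
1/(l + N(200, K(-8, t))) = 1/(-19404 + 0) = 1/(-19404) = -1/19404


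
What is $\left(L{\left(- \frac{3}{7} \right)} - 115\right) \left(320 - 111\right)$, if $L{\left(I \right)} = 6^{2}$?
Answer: $-16511$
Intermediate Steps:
$L{\left(I \right)} = 36$
$\left(L{\left(- \frac{3}{7} \right)} - 115\right) \left(320 - 111\right) = \left(36 - 115\right) \left(320 - 111\right) = \left(-79\right) 209 = -16511$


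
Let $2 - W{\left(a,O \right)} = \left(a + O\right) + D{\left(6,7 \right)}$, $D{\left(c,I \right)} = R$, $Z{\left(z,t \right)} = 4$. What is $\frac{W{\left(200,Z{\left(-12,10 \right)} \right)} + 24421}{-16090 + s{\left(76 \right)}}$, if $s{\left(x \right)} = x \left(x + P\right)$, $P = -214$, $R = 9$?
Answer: $- \frac{12105}{13289} \approx -0.9109$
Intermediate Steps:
$D{\left(c,I \right)} = 9$
$W{\left(a,O \right)} = -7 - O - a$ ($W{\left(a,O \right)} = 2 - \left(\left(a + O\right) + 9\right) = 2 - \left(\left(O + a\right) + 9\right) = 2 - \left(9 + O + a\right) = -7 - O - a$)
$s{\left(x \right)} = x \left(-214 + x\right)$ ($s{\left(x \right)} = x \left(x - 214\right) = x \left(-214 + x\right)$)
$\frac{W{\left(200,Z{\left(-12,10 \right)} \right)} + 24421}{-16090 + s{\left(76 \right)}} = \frac{\left(-7 - 4 - 200\right) + 24421}{-16090 + 76 \left(-214 + 76\right)} = \frac{\left(-7 - 4 - 200\right) + 24421}{-16090 + 76 \left(-138\right)} = \frac{-211 + 24421}{-16090 - 10488} = \frac{24210}{-26578} = 24210 \left(- \frac{1}{26578}\right) = - \frac{12105}{13289}$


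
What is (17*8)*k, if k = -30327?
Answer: -4124472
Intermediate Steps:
(17*8)*k = (17*8)*(-30327) = 136*(-30327) = -4124472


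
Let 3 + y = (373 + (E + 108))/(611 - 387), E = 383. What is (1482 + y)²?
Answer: 107744400/49 ≈ 2.1989e+6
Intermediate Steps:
y = 6/7 (y = -3 + (373 + (383 + 108))/(611 - 387) = -3 + (373 + 491)/224 = -3 + 864*(1/224) = -3 + 27/7 = 6/7 ≈ 0.85714)
(1482 + y)² = (1482 + 6/7)² = (10380/7)² = 107744400/49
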